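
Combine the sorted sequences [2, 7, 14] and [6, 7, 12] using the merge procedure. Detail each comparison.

Merging process:

Compare 2 vs 6: take 2 from left. Merged: [2]
Compare 7 vs 6: take 6 from right. Merged: [2, 6]
Compare 7 vs 7: take 7 from left. Merged: [2, 6, 7]
Compare 14 vs 7: take 7 from right. Merged: [2, 6, 7, 7]
Compare 14 vs 12: take 12 from right. Merged: [2, 6, 7, 7, 12]
Append remaining from left: [14]. Merged: [2, 6, 7, 7, 12, 14]

Final merged array: [2, 6, 7, 7, 12, 14]
Total comparisons: 5

The merged array is [2, 6, 7, 7, 12, 14], requiring 5 comparisons. The merge step runs in O(n) time where n is the total number of elements.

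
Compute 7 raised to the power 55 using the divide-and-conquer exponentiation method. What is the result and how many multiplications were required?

Computing 7^55 by squaring (build up from 7^1; each line after the first costs one multiplication):

7^1 = 7
7^2 = (7^1)^2 = 7^2 = 49
7^3 = 7 * 7^2 = 7 * 49 = 343
7^6 = (7^3)^2 = 343^2 = 117649
7^12 = (7^6)^2 = 117649^2 = 13841287201
7^13 = 7 * 7^12 = 7 * 13841287201 = 96889010407
7^26 = (7^13)^2 = 96889010407^2 = 9387480337647754305649
7^27 = 7 * 7^26 = 7 * 9387480337647754305649 = 65712362363534280139543
7^54 = (7^27)^2 = 65712362363534280139543^2 = 4318114567396436564035293097707728087552248849
7^55 = 7 * 7^54 = 7 * 4318114567396436564035293097707728087552248849 = 30226801971775055948247051683954096612865741943

Result: 30226801971775055948247051683954096612865741943
Multiplications needed: 9 (9 lines after 7^1)

7^55 = 30226801971775055948247051683954096612865741943. Using exponentiation by squaring, this requires 9 multiplications. The key idea: if the exponent is even, square the half-power; if odd, multiply by the base once.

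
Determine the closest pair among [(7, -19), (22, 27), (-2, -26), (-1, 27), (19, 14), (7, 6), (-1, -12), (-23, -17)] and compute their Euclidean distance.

Computing all pairwise distances among 8 points:

d((7, -19), (22, 27)) = 48.3839
d((7, -19), (-2, -26)) = 11.4018
d((7, -19), (-1, 27)) = 46.6905
d((7, -19), (19, 14)) = 35.1141
d((7, -19), (7, 6)) = 25.0
d((7, -19), (-1, -12)) = 10.6301 <-- minimum
d((7, -19), (-23, -17)) = 30.0666
d((22, 27), (-2, -26)) = 58.1808
d((22, 27), (-1, 27)) = 23.0
d((22, 27), (19, 14)) = 13.3417
d((22, 27), (7, 6)) = 25.807
d((22, 27), (-1, -12)) = 45.2769
d((22, 27), (-23, -17)) = 62.9365
d((-2, -26), (-1, 27)) = 53.0094
d((-2, -26), (19, 14)) = 45.1774
d((-2, -26), (7, 6)) = 33.2415
d((-2, -26), (-1, -12)) = 14.0357
d((-2, -26), (-23, -17)) = 22.8473
d((-1, 27), (19, 14)) = 23.8537
d((-1, 27), (7, 6)) = 22.4722
d((-1, 27), (-1, -12)) = 39.0
d((-1, 27), (-23, -17)) = 49.1935
d((19, 14), (7, 6)) = 14.4222
d((19, 14), (-1, -12)) = 32.8024
d((19, 14), (-23, -17)) = 52.2015
d((7, 6), (-1, -12)) = 19.6977
d((7, 6), (-23, -17)) = 37.8021
d((-1, -12), (-23, -17)) = 22.561

Closest pair: (7, -19) and (-1, -12) with distance 10.6301

The closest pair is (7, -19) and (-1, -12) with Euclidean distance 10.6301. For 8 points, brute-force pairwise comparison is shown above. For large n, the divide-and-conquer algorithm (sort by x, recurse on halves, check the dividing strip) achieves O(n log n).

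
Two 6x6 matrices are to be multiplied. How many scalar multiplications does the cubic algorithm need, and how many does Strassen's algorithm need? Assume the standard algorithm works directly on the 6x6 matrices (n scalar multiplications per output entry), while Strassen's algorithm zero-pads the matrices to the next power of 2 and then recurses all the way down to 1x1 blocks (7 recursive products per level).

Matrix multiplication for 6x6 matrices:

Strassen's algorithm requires power-of-2 dimensions. Pad 6x6 to 8x8 (next power of 2).

Standard algorithm: 6^3 = 216 multiplications
Strassen's algorithm: 7^(log2(8)) = 7^3 = 343 multiplications
Difference: 216 - 343 = -127 (Strassen uses MORE here due to padding overhead — for small or just-over-power-of-2 n, padding can outweigh the per-level savings)

Standard: 216 multiplications (6^3). Strassen: 343 multiplications (7^3, after padding to 8x8). Strassen reduces 8 recursive multiplications to 7 at each level.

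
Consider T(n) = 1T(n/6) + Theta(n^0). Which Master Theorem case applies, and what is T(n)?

Master Theorem for T(n) = 1T(n/6) + O(n^0):

a = 1, b = 6, c = 0
log_b(a) = log_6(1) = 0.0000

Case 2: c = 0 = log_6(1) = 0.0000
T(n) = O(n^0 log n) = O(log n)

For T(n) = 1T(n/6) + O(n^0): log_6(1) = 0.0000. This is Case 2 of the Master Theorem (c = log_b(a), equal work at all levels), giving O(log n).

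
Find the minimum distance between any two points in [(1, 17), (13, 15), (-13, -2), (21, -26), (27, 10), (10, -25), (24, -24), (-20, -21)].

Computing all pairwise distances among 8 points:

d((1, 17), (13, 15)) = 12.1655
d((1, 17), (-13, -2)) = 23.6008
d((1, 17), (21, -26)) = 47.4236
d((1, 17), (27, 10)) = 26.9258
d((1, 17), (10, -25)) = 42.9535
d((1, 17), (24, -24)) = 47.0106
d((1, 17), (-20, -21)) = 43.4166
d((13, 15), (-13, -2)) = 31.0644
d((13, 15), (21, -26)) = 41.7732
d((13, 15), (27, 10)) = 14.8661
d((13, 15), (10, -25)) = 40.1123
d((13, 15), (24, -24)) = 40.5216
d((13, 15), (-20, -21)) = 48.8365
d((-13, -2), (21, -26)) = 41.6173
d((-13, -2), (27, 10)) = 41.7612
d((-13, -2), (10, -25)) = 32.5269
d((-13, -2), (24, -24)) = 43.0465
d((-13, -2), (-20, -21)) = 20.2485
d((21, -26), (27, 10)) = 36.4966
d((21, -26), (10, -25)) = 11.0454
d((21, -26), (24, -24)) = 3.6056 <-- minimum
d((21, -26), (-20, -21)) = 41.3038
d((27, 10), (10, -25)) = 38.9102
d((27, 10), (24, -24)) = 34.1321
d((27, 10), (-20, -21)) = 56.3028
d((10, -25), (24, -24)) = 14.0357
d((10, -25), (-20, -21)) = 30.2655
d((24, -24), (-20, -21)) = 44.1022

Closest pair: (21, -26) and (24, -24) with distance 3.6056

The closest pair is (21, -26) and (24, -24) with Euclidean distance 3.6056. For 8 points, brute-force pairwise comparison is shown above. For large n, the divide-and-conquer algorithm (sort by x, recurse on halves, check the dividing strip) achieves O(n log n).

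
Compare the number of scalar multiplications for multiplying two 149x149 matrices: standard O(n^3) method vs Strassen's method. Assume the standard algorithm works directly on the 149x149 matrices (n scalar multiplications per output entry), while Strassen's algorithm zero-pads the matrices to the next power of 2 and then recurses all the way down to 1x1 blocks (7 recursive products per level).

Matrix multiplication for 149x149 matrices:

Strassen's algorithm requires power-of-2 dimensions. Pad 149x149 to 256x256 (next power of 2).

Standard algorithm: 149^3 = 3307949 multiplications
Strassen's algorithm: 7^(log2(256)) = 7^8 = 5764801 multiplications
Difference: 3307949 - 5764801 = -2456852 (Strassen uses MORE here due to padding overhead — for small or just-over-power-of-2 n, padding can outweigh the per-level savings)

Standard: 3307949 multiplications (149^3). Strassen: 5764801 multiplications (7^8, after padding to 256x256). Strassen reduces 8 recursive multiplications to 7 at each level.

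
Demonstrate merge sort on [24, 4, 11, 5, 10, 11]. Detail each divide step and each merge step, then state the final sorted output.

Merge sort trace:

Split: [24, 4, 11, 5, 10, 11] -> [24, 4, 11] and [5, 10, 11]
  Split: [24, 4, 11] -> [24] and [4, 11]
    Split: [4, 11] -> [4] and [11]
    Merge: [4] + [11] -> [4, 11]
  Merge: [24] + [4, 11] -> [4, 11, 24]
  Split: [5, 10, 11] -> [5] and [10, 11]
    Split: [10, 11] -> [10] and [11]
    Merge: [10] + [11] -> [10, 11]
  Merge: [5] + [10, 11] -> [5, 10, 11]
Merge: [4, 11, 24] + [5, 10, 11] -> [4, 5, 10, 11, 11, 24]

Final sorted array: [4, 5, 10, 11, 11, 24]

The merge sort proceeds by recursively splitting the array and merging sorted halves.
After all merges, the sorted array is [4, 5, 10, 11, 11, 24].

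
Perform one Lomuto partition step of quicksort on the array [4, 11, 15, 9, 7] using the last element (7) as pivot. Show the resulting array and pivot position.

Lomuto partition with pivot = 7:

Initial array: [4, 11, 15, 9, 7]

arr[0]=4 <= 7: swap with position 0, array becomes [4, 11, 15, 9, 7]
arr[1]=11 > 7: no swap
arr[2]=15 > 7: no swap
arr[3]=9 > 7: no swap

Place pivot at position 1: [4, 7, 15, 9, 11]
Pivot position: 1

After partitioning with pivot 7, the array becomes [4, 7, 15, 9, 11]. The pivot is placed at index 1. All elements to the left of the pivot are <= 7, and all elements to the right are > 7.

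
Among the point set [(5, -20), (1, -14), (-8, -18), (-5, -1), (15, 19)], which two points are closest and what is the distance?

Computing all pairwise distances among 5 points:

d((5, -20), (1, -14)) = 7.2111 <-- minimum
d((5, -20), (-8, -18)) = 13.1529
d((5, -20), (-5, -1)) = 21.4709
d((5, -20), (15, 19)) = 40.2616
d((1, -14), (-8, -18)) = 9.8489
d((1, -14), (-5, -1)) = 14.3178
d((1, -14), (15, 19)) = 35.8469
d((-8, -18), (-5, -1)) = 17.2627
d((-8, -18), (15, 19)) = 43.566
d((-5, -1), (15, 19)) = 28.2843

Closest pair: (5, -20) and (1, -14) with distance 7.2111

The closest pair is (5, -20) and (1, -14) with Euclidean distance 7.2111. For 5 points, brute-force pairwise comparison is shown above. For large n, the divide-and-conquer algorithm (sort by x, recurse on halves, check the dividing strip) achieves O(n log n).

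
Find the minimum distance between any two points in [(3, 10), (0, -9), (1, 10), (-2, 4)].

Computing all pairwise distances among 4 points:

d((3, 10), (0, -9)) = 19.2354
d((3, 10), (1, 10)) = 2.0 <-- minimum
d((3, 10), (-2, 4)) = 7.8102
d((0, -9), (1, 10)) = 19.0263
d((0, -9), (-2, 4)) = 13.1529
d((1, 10), (-2, 4)) = 6.7082

Closest pair: (3, 10) and (1, 10) with distance 2.0

The closest pair is (3, 10) and (1, 10) with Euclidean distance 2.0. For 4 points, brute-force pairwise comparison is shown above. For large n, the divide-and-conquer algorithm (sort by x, recurse on halves, check the dividing strip) achieves O(n log n).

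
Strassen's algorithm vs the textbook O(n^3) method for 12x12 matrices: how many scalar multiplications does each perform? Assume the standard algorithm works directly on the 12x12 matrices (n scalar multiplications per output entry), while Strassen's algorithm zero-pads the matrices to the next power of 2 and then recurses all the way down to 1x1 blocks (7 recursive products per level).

Matrix multiplication for 12x12 matrices:

Strassen's algorithm requires power-of-2 dimensions. Pad 12x12 to 16x16 (next power of 2).

Standard algorithm: 12^3 = 1728 multiplications
Strassen's algorithm: 7^(log2(16)) = 7^4 = 2401 multiplications
Difference: 1728 - 2401 = -673 (Strassen uses MORE here due to padding overhead — for small or just-over-power-of-2 n, padding can outweigh the per-level savings)

Standard: 1728 multiplications (12^3). Strassen: 2401 multiplications (7^4, after padding to 16x16). Strassen reduces 8 recursive multiplications to 7 at each level.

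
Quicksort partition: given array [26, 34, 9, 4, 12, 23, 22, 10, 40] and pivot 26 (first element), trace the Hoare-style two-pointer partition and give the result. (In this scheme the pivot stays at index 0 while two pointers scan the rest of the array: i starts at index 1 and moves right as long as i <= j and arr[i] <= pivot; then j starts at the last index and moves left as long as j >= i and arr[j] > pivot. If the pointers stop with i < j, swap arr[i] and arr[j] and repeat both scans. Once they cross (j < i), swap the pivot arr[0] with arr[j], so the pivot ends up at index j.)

Hoare-style two-pointer partition with pivot = 26:

Initial array: [26, 34, 9, 4, 12, 23, 22, 10, 40]

Pointers start at i = 1, j = 8.
i stops at index 1 (arr[1]=34 > 26), j stops at index 7 (arr[7]=10 <= 26): swap arr[1] and arr[7], array becomes [26, 10, 9, 4, 12, 23, 22, 34, 40]
i ends at 7, j ends at 6: the pointers have crossed (j < i), so scanning stops.

Swap pivot arr[0] with arr[6] to place pivot at position 6: [22, 10, 9, 4, 12, 23, 26, 34, 40]
Pivot position: 6

After partitioning with pivot 26, the array becomes [22, 10, 9, 4, 12, 23, 26, 34, 40]. The pivot is placed at index 6. All elements to the left of the pivot are <= 26, and all elements to the right are > 26.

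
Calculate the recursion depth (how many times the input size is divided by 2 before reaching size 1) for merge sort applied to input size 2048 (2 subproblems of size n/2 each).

For divide and conquer with division factor 2:

Problem sizes at each level:
Level 0: 2048
Level 1: 1024
Level 2: 512
Level 3: 256
Level 4: 128
Level 5: 64
Level 6: 32
Level 7: 16
Level 8: 8
Level 9: 4
Level 10: 2
Level 11: 1

The root is level 0 and the size-1 base case is level 11 (the tree spans levels 0 through 11, i.e. 12 levels counting the root), so the depth is the number of divisions: log_2(2048) = 11

The recursion tree depth is log_2(2048) = 11. At each level, the problem size is divided by 2, so it takes 11 divisions to reduce to a base case of size 1. The algorithm makes 2 recursive calls at each level.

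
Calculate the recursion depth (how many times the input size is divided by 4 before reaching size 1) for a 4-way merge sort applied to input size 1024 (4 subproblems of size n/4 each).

For divide and conquer with division factor 4:

Problem sizes at each level:
Level 0: 1024
Level 1: 256
Level 2: 64
Level 3: 16
Level 4: 4
Level 5: 1

The root is level 0 and the size-1 base case is level 5 (the tree spans levels 0 through 5, i.e. 6 levels counting the root), so the depth is the number of divisions: log_4(1024) = 5

The recursion tree depth is log_4(1024) = 5. At each level, the problem size is divided by 4, so it takes 5 divisions to reduce to a base case of size 1. The algorithm makes 4 recursive calls at each level.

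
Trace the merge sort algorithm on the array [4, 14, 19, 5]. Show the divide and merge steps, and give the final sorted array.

Merge sort trace:

Split: [4, 14, 19, 5] -> [4, 14] and [19, 5]
  Split: [4, 14] -> [4] and [14]
  Merge: [4] + [14] -> [4, 14]
  Split: [19, 5] -> [19] and [5]
  Merge: [19] + [5] -> [5, 19]
Merge: [4, 14] + [5, 19] -> [4, 5, 14, 19]

Final sorted array: [4, 5, 14, 19]

The merge sort proceeds by recursively splitting the array and merging sorted halves.
After all merges, the sorted array is [4, 5, 14, 19].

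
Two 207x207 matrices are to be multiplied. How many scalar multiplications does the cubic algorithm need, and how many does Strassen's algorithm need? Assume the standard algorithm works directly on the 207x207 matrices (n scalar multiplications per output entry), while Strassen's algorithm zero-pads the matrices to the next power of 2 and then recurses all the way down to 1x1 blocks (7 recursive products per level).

Matrix multiplication for 207x207 matrices:

Strassen's algorithm requires power-of-2 dimensions. Pad 207x207 to 256x256 (next power of 2).

Standard algorithm: 207^3 = 8869743 multiplications
Strassen's algorithm: 7^(log2(256)) = 7^8 = 5764801 multiplications
Savings: 8869743 - 5764801 = 3104942 multiplications

Standard: 8869743 multiplications (207^3). Strassen: 5764801 multiplications (7^8, after padding to 256x256). Strassen reduces 8 recursive multiplications to 7 at each level.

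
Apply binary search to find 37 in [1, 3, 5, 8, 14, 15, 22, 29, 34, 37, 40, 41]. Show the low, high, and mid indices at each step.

Binary search for 37 in [1, 3, 5, 8, 14, 15, 22, 29, 34, 37, 40, 41]:

lo=0, hi=11, mid=5, arr[mid]=15 -> 15 < 37, search right half
lo=6, hi=11, mid=8, arr[mid]=34 -> 34 < 37, search right half
lo=9, hi=11, mid=10, arr[mid]=40 -> 40 > 37, search left half
lo=9, hi=9, mid=9, arr[mid]=37 -> Found target at index 9!

Binary search finds 37 at index 9 after 4 comparisons. The search repeatedly halves the search space by comparing with the middle element.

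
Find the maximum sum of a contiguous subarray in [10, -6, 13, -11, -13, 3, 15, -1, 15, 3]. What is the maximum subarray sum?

Using Kadane's algorithm on [10, -6, 13, -11, -13, 3, 15, -1, 15, 3]:

Scanning through the array:
Position 1 (value -6): max_ending_here = 4, max_so_far = 10
Position 2 (value 13): max_ending_here = 17, max_so_far = 17
Position 3 (value -11): max_ending_here = 6, max_so_far = 17
Position 4 (value -13): max_ending_here = -7, max_so_far = 17
Position 5 (value 3): max_ending_here = 3, max_so_far = 17
Position 6 (value 15): max_ending_here = 18, max_so_far = 18
Position 7 (value -1): max_ending_here = 17, max_so_far = 18
Position 8 (value 15): max_ending_here = 32, max_so_far = 32
Position 9 (value 3): max_ending_here = 35, max_so_far = 35

Maximum subarray: [3, 15, -1, 15, 3]
Maximum sum: 35

The maximum subarray is [3, 15, -1, 15, 3] with sum 35. This subarray runs from index 5 to index 9.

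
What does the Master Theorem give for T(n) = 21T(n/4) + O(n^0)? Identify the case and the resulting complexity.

Master Theorem for T(n) = 21T(n/4) + O(n^0):

a = 21, b = 4, c = 0
log_b(a) = log_4(21) = 2.1962

Case 1: c = 0 < log_4(21) = 2.1962
T(n) = O(n^(log_4 21))

For T(n) = 21T(n/4) + O(n^0): log_4(21) = 2.1962. This is Case 1 of the Master Theorem (c < log_b(a), work dominated by leaves), giving O(n^(log_4 21)).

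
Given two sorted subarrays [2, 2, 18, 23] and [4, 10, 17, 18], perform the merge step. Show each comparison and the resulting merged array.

Merging process:

Compare 2 vs 4: take 2 from left. Merged: [2]
Compare 2 vs 4: take 2 from left. Merged: [2, 2]
Compare 18 vs 4: take 4 from right. Merged: [2, 2, 4]
Compare 18 vs 10: take 10 from right. Merged: [2, 2, 4, 10]
Compare 18 vs 17: take 17 from right. Merged: [2, 2, 4, 10, 17]
Compare 18 vs 18: take 18 from left. Merged: [2, 2, 4, 10, 17, 18]
Compare 23 vs 18: take 18 from right. Merged: [2, 2, 4, 10, 17, 18, 18]
Append remaining from left: [23]. Merged: [2, 2, 4, 10, 17, 18, 18, 23]

Final merged array: [2, 2, 4, 10, 17, 18, 18, 23]
Total comparisons: 7

The merged array is [2, 2, 4, 10, 17, 18, 18, 23], requiring 7 comparisons. The merge step runs in O(n) time where n is the total number of elements.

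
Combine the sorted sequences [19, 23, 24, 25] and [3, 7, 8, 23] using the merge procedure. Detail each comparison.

Merging process:

Compare 19 vs 3: take 3 from right. Merged: [3]
Compare 19 vs 7: take 7 from right. Merged: [3, 7]
Compare 19 vs 8: take 8 from right. Merged: [3, 7, 8]
Compare 19 vs 23: take 19 from left. Merged: [3, 7, 8, 19]
Compare 23 vs 23: take 23 from left. Merged: [3, 7, 8, 19, 23]
Compare 24 vs 23: take 23 from right. Merged: [3, 7, 8, 19, 23, 23]
Append remaining from left: [24, 25]. Merged: [3, 7, 8, 19, 23, 23, 24, 25]

Final merged array: [3, 7, 8, 19, 23, 23, 24, 25]
Total comparisons: 6

The merged array is [3, 7, 8, 19, 23, 23, 24, 25], requiring 6 comparisons. The merge step runs in O(n) time where n is the total number of elements.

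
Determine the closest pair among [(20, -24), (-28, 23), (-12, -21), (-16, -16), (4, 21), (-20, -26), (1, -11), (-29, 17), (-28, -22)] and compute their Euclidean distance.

Computing all pairwise distances among 9 points:

d((20, -24), (-28, 23)) = 67.1789
d((20, -24), (-12, -21)) = 32.1403
d((20, -24), (-16, -16)) = 36.8782
d((20, -24), (4, 21)) = 47.7598
d((20, -24), (-20, -26)) = 40.05
d((20, -24), (1, -11)) = 23.0217
d((20, -24), (-29, 17)) = 63.8905
d((20, -24), (-28, -22)) = 48.0416
d((-28, 23), (-12, -21)) = 46.8188
d((-28, 23), (-16, -16)) = 40.8044
d((-28, 23), (4, 21)) = 32.0624
d((-28, 23), (-20, -26)) = 49.6488
d((-28, 23), (1, -11)) = 44.6878
d((-28, 23), (-29, 17)) = 6.0828 <-- minimum
d((-28, 23), (-28, -22)) = 45.0
d((-12, -21), (-16, -16)) = 6.4031
d((-12, -21), (4, 21)) = 44.9444
d((-12, -21), (-20, -26)) = 9.434
d((-12, -21), (1, -11)) = 16.4012
d((-12, -21), (-29, 17)) = 41.6293
d((-12, -21), (-28, -22)) = 16.0312
d((-16, -16), (4, 21)) = 42.0595
d((-16, -16), (-20, -26)) = 10.7703
d((-16, -16), (1, -11)) = 17.72
d((-16, -16), (-29, 17)) = 35.4683
d((-16, -16), (-28, -22)) = 13.4164
d((4, 21), (-20, -26)) = 52.7731
d((4, 21), (1, -11)) = 32.1403
d((4, 21), (-29, 17)) = 33.2415
d((4, 21), (-28, -22)) = 53.6004
d((-20, -26), (1, -11)) = 25.807
d((-20, -26), (-29, 17)) = 43.9318
d((-20, -26), (-28, -22)) = 8.9443
d((1, -11), (-29, 17)) = 41.0366
d((1, -11), (-28, -22)) = 31.0161
d((-29, 17), (-28, -22)) = 39.0128

Closest pair: (-28, 23) and (-29, 17) with distance 6.0828

The closest pair is (-28, 23) and (-29, 17) with Euclidean distance 6.0828. For 9 points, brute-force pairwise comparison is shown above. For large n, the divide-and-conquer algorithm (sort by x, recurse on halves, check the dividing strip) achieves O(n log n).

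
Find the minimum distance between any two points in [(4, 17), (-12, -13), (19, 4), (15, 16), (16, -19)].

Computing all pairwise distances among 5 points:

d((4, 17), (-12, -13)) = 34.0
d((4, 17), (19, 4)) = 19.8494
d((4, 17), (15, 16)) = 11.0454 <-- minimum
d((4, 17), (16, -19)) = 37.9473
d((-12, -13), (19, 4)) = 35.3553
d((-12, -13), (15, 16)) = 39.6232
d((-12, -13), (16, -19)) = 28.6356
d((19, 4), (15, 16)) = 12.6491
d((19, 4), (16, -19)) = 23.1948
d((15, 16), (16, -19)) = 35.0143

Closest pair: (4, 17) and (15, 16) with distance 11.0454

The closest pair is (4, 17) and (15, 16) with Euclidean distance 11.0454. For 5 points, brute-force pairwise comparison is shown above. For large n, the divide-and-conquer algorithm (sort by x, recurse on halves, check the dividing strip) achieves O(n log n).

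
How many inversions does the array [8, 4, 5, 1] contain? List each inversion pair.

Finding inversions in [8, 4, 5, 1]:

(0, 1): arr[0]=8 > arr[1]=4
(0, 2): arr[0]=8 > arr[2]=5
(0, 3): arr[0]=8 > arr[3]=1
(1, 3): arr[1]=4 > arr[3]=1
(2, 3): arr[2]=5 > arr[3]=1

Total inversions: 5

The array has 5 inversion(s): (0,1), (0,2), (0,3), (1,3), (2,3). Each pair (i,j) satisfies i < j and arr[i] > arr[j].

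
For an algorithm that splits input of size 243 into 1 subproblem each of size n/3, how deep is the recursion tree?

For divide and conquer with division factor 3:

Problem sizes at each level:
Level 0: 243
Level 1: 81
Level 2: 27
Level 3: 9
Level 4: 3
Level 5: 1

The root is level 0 and the size-1 base case is level 5 (the tree spans levels 0 through 5, i.e. 6 levels counting the root), so the depth is the number of divisions: log_3(243) = 5

The recursion tree depth is log_3(243) = 5. At each level, the problem size is divided by 3, so it takes 5 divisions to reduce to a base case of size 1. The algorithm makes 1 recursive call at each level.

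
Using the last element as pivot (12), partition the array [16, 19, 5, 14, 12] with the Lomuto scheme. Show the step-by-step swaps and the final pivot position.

Lomuto partition with pivot = 12:

Initial array: [16, 19, 5, 14, 12]

arr[0]=16 > 12: no swap
arr[1]=19 > 12: no swap
arr[2]=5 <= 12: swap with position 0, array becomes [5, 19, 16, 14, 12]
arr[3]=14 > 12: no swap

Place pivot at position 1: [5, 12, 16, 14, 19]
Pivot position: 1

After partitioning with pivot 12, the array becomes [5, 12, 16, 14, 19]. The pivot is placed at index 1. All elements to the left of the pivot are <= 12, and all elements to the right are > 12.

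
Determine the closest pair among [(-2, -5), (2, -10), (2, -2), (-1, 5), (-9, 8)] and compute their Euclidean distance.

Computing all pairwise distances among 5 points:

d((-2, -5), (2, -10)) = 6.4031
d((-2, -5), (2, -2)) = 5.0 <-- minimum
d((-2, -5), (-1, 5)) = 10.0499
d((-2, -5), (-9, 8)) = 14.7648
d((2, -10), (2, -2)) = 8.0
d((2, -10), (-1, 5)) = 15.2971
d((2, -10), (-9, 8)) = 21.095
d((2, -2), (-1, 5)) = 7.6158
d((2, -2), (-9, 8)) = 14.8661
d((-1, 5), (-9, 8)) = 8.544

Closest pair: (-2, -5) and (2, -2) with distance 5.0

The closest pair is (-2, -5) and (2, -2) with Euclidean distance 5.0. For 5 points, brute-force pairwise comparison is shown above. For large n, the divide-and-conquer algorithm (sort by x, recurse on halves, check the dividing strip) achieves O(n log n).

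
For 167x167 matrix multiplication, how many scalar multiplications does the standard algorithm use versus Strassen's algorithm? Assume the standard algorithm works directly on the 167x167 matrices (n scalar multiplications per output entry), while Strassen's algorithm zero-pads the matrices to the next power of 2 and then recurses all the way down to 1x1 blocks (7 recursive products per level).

Matrix multiplication for 167x167 matrices:

Strassen's algorithm requires power-of-2 dimensions. Pad 167x167 to 256x256 (next power of 2).

Standard algorithm: 167^3 = 4657463 multiplications
Strassen's algorithm: 7^(log2(256)) = 7^8 = 5764801 multiplications
Difference: 4657463 - 5764801 = -1107338 (Strassen uses MORE here due to padding overhead — for small or just-over-power-of-2 n, padding can outweigh the per-level savings)

Standard: 4657463 multiplications (167^3). Strassen: 5764801 multiplications (7^8, after padding to 256x256). Strassen reduces 8 recursive multiplications to 7 at each level.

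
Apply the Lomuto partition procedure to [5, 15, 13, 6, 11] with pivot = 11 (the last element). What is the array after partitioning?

Lomuto partition with pivot = 11:

Initial array: [5, 15, 13, 6, 11]

arr[0]=5 <= 11: swap with position 0, array becomes [5, 15, 13, 6, 11]
arr[1]=15 > 11: no swap
arr[2]=13 > 11: no swap
arr[3]=6 <= 11: swap with position 1, array becomes [5, 6, 13, 15, 11]

Place pivot at position 2: [5, 6, 11, 15, 13]
Pivot position: 2

After partitioning with pivot 11, the array becomes [5, 6, 11, 15, 13]. The pivot is placed at index 2. All elements to the left of the pivot are <= 11, and all elements to the right are > 11.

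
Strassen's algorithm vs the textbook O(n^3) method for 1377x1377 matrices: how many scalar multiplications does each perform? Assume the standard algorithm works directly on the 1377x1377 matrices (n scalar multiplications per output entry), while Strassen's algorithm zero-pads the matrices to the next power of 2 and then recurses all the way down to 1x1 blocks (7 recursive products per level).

Matrix multiplication for 1377x1377 matrices:

Strassen's algorithm requires power-of-2 dimensions. Pad 1377x1377 to 2048x2048 (next power of 2).

Standard algorithm: 1377^3 = 2610969633 multiplications
Strassen's algorithm: 7^(log2(2048)) = 7^11 = 1977326743 multiplications
Savings: 2610969633 - 1977326743 = 633642890 multiplications

Standard: 2610969633 multiplications (1377^3). Strassen: 1977326743 multiplications (7^11, after padding to 2048x2048). Strassen reduces 8 recursive multiplications to 7 at each level.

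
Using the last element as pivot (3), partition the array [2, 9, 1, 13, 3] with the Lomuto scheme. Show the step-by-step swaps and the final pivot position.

Lomuto partition with pivot = 3:

Initial array: [2, 9, 1, 13, 3]

arr[0]=2 <= 3: swap with position 0, array becomes [2, 9, 1, 13, 3]
arr[1]=9 > 3: no swap
arr[2]=1 <= 3: swap with position 1, array becomes [2, 1, 9, 13, 3]
arr[3]=13 > 3: no swap

Place pivot at position 2: [2, 1, 3, 13, 9]
Pivot position: 2

After partitioning with pivot 3, the array becomes [2, 1, 3, 13, 9]. The pivot is placed at index 2. All elements to the left of the pivot are <= 3, and all elements to the right are > 3.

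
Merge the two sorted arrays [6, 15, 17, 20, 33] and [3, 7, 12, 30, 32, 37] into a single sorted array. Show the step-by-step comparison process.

Merging process:

Compare 6 vs 3: take 3 from right. Merged: [3]
Compare 6 vs 7: take 6 from left. Merged: [3, 6]
Compare 15 vs 7: take 7 from right. Merged: [3, 6, 7]
Compare 15 vs 12: take 12 from right. Merged: [3, 6, 7, 12]
Compare 15 vs 30: take 15 from left. Merged: [3, 6, 7, 12, 15]
Compare 17 vs 30: take 17 from left. Merged: [3, 6, 7, 12, 15, 17]
Compare 20 vs 30: take 20 from left. Merged: [3, 6, 7, 12, 15, 17, 20]
Compare 33 vs 30: take 30 from right. Merged: [3, 6, 7, 12, 15, 17, 20, 30]
Compare 33 vs 32: take 32 from right. Merged: [3, 6, 7, 12, 15, 17, 20, 30, 32]
Compare 33 vs 37: take 33 from left. Merged: [3, 6, 7, 12, 15, 17, 20, 30, 32, 33]
Append remaining from right: [37]. Merged: [3, 6, 7, 12, 15, 17, 20, 30, 32, 33, 37]

Final merged array: [3, 6, 7, 12, 15, 17, 20, 30, 32, 33, 37]
Total comparisons: 10

The merged array is [3, 6, 7, 12, 15, 17, 20, 30, 32, 33, 37], requiring 10 comparisons. The merge step runs in O(n) time where n is the total number of elements.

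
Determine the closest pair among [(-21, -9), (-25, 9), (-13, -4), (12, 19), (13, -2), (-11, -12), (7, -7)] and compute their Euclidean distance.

Computing all pairwise distances among 7 points:

d((-21, -9), (-25, 9)) = 18.4391
d((-21, -9), (-13, -4)) = 9.434
d((-21, -9), (12, 19)) = 43.2782
d((-21, -9), (13, -2)) = 34.7131
d((-21, -9), (-11, -12)) = 10.4403
d((-21, -9), (7, -7)) = 28.0713
d((-25, 9), (-13, -4)) = 17.6918
d((-25, 9), (12, 19)) = 38.3275
d((-25, 9), (13, -2)) = 39.5601
d((-25, 9), (-11, -12)) = 25.2389
d((-25, 9), (7, -7)) = 35.7771
d((-13, -4), (12, 19)) = 33.9706
d((-13, -4), (13, -2)) = 26.0768
d((-13, -4), (-11, -12)) = 8.2462
d((-13, -4), (7, -7)) = 20.2237
d((12, 19), (13, -2)) = 21.0238
d((12, 19), (-11, -12)) = 38.6005
d((12, 19), (7, -7)) = 26.4764
d((13, -2), (-11, -12)) = 26.0
d((13, -2), (7, -7)) = 7.8102 <-- minimum
d((-11, -12), (7, -7)) = 18.6815

Closest pair: (13, -2) and (7, -7) with distance 7.8102

The closest pair is (13, -2) and (7, -7) with Euclidean distance 7.8102. For 7 points, brute-force pairwise comparison is shown above. For large n, the divide-and-conquer algorithm (sort by x, recurse on halves, check the dividing strip) achieves O(n log n).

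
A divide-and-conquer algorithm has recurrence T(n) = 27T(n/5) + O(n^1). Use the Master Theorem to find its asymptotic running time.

Master Theorem for T(n) = 27T(n/5) + O(n^1):

a = 27, b = 5, c = 1
log_b(a) = log_5(27) = 2.0478

Case 1: c = 1 < log_5(27) = 2.0478
T(n) = O(n^(log_5 27))

For T(n) = 27T(n/5) + O(n^1): log_5(27) = 2.0478. This is Case 1 of the Master Theorem (c < log_b(a), work dominated by leaves), giving O(n^(log_5 27)).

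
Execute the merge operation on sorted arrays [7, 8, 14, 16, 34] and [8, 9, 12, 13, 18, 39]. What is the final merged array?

Merging process:

Compare 7 vs 8: take 7 from left. Merged: [7]
Compare 8 vs 8: take 8 from left. Merged: [7, 8]
Compare 14 vs 8: take 8 from right. Merged: [7, 8, 8]
Compare 14 vs 9: take 9 from right. Merged: [7, 8, 8, 9]
Compare 14 vs 12: take 12 from right. Merged: [7, 8, 8, 9, 12]
Compare 14 vs 13: take 13 from right. Merged: [7, 8, 8, 9, 12, 13]
Compare 14 vs 18: take 14 from left. Merged: [7, 8, 8, 9, 12, 13, 14]
Compare 16 vs 18: take 16 from left. Merged: [7, 8, 8, 9, 12, 13, 14, 16]
Compare 34 vs 18: take 18 from right. Merged: [7, 8, 8, 9, 12, 13, 14, 16, 18]
Compare 34 vs 39: take 34 from left. Merged: [7, 8, 8, 9, 12, 13, 14, 16, 18, 34]
Append remaining from right: [39]. Merged: [7, 8, 8, 9, 12, 13, 14, 16, 18, 34, 39]

Final merged array: [7, 8, 8, 9, 12, 13, 14, 16, 18, 34, 39]
Total comparisons: 10

The merged array is [7, 8, 8, 9, 12, 13, 14, 16, 18, 34, 39], requiring 10 comparisons. The merge step runs in O(n) time where n is the total number of elements.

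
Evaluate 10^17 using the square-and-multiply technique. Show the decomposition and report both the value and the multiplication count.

Computing 10^17 by squaring (build up from 10^1; each line after the first costs one multiplication):

10^1 = 10
10^2 = (10^1)^2 = 10^2 = 100
10^4 = (10^2)^2 = 100^2 = 10000
10^8 = (10^4)^2 = 10000^2 = 100000000
10^16 = (10^8)^2 = 100000000^2 = 10000000000000000
10^17 = 10 * 10^16 = 10 * 10000000000000000 = 100000000000000000

Result: 100000000000000000
Multiplications needed: 5 (5 lines after 10^1)

10^17 = 100000000000000000. Using exponentiation by squaring, this requires 5 multiplications. The key idea: if the exponent is even, square the half-power; if odd, multiply by the base once.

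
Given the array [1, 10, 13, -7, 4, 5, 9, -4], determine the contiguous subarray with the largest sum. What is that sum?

Using Kadane's algorithm on [1, 10, 13, -7, 4, 5, 9, -4]:

Scanning through the array:
Position 1 (value 10): max_ending_here = 11, max_so_far = 11
Position 2 (value 13): max_ending_here = 24, max_so_far = 24
Position 3 (value -7): max_ending_here = 17, max_so_far = 24
Position 4 (value 4): max_ending_here = 21, max_so_far = 24
Position 5 (value 5): max_ending_here = 26, max_so_far = 26
Position 6 (value 9): max_ending_here = 35, max_so_far = 35
Position 7 (value -4): max_ending_here = 31, max_so_far = 35

Maximum subarray: [1, 10, 13, -7, 4, 5, 9]
Maximum sum: 35

The maximum subarray is [1, 10, 13, -7, 4, 5, 9] with sum 35. This subarray runs from index 0 to index 6.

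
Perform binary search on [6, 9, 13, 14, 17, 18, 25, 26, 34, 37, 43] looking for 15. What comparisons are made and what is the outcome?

Binary search for 15 in [6, 9, 13, 14, 17, 18, 25, 26, 34, 37, 43]:

lo=0, hi=10, mid=5, arr[mid]=18 -> 18 > 15, search left half
lo=0, hi=4, mid=2, arr[mid]=13 -> 13 < 15, search right half
lo=3, hi=4, mid=3, arr[mid]=14 -> 14 < 15, search right half
lo=4, hi=4, mid=4, arr[mid]=17 -> 17 > 15, search left half
lo=4 > hi=3, target 15 not found

Binary search determines that 15 is not in the array after 4 comparisons. The search space was exhausted without finding the target.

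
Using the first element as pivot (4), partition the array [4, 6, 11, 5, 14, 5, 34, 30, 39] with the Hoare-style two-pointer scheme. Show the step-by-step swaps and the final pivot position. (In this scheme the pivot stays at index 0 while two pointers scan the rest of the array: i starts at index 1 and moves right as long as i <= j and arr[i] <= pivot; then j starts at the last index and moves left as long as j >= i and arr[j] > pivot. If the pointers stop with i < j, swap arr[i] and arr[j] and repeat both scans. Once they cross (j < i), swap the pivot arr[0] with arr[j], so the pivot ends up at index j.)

Hoare-style two-pointer partition with pivot = 4:

Initial array: [4, 6, 11, 5, 14, 5, 34, 30, 39]

Pointers start at i = 1, j = 8.
i ends at 1, j ends at 0: the pointers have crossed (j < i), so scanning stops.

j = 0, so swapping arr[0] with arr[j] leaves the pivot at position 0: [4, 6, 11, 5, 14, 5, 34, 30, 39]
Pivot position: 0

After partitioning with pivot 4, the array becomes [4, 6, 11, 5, 14, 5, 34, 30, 39]. The pivot is placed at index 0. All elements to the left of the pivot are <= 4, and all elements to the right are > 4.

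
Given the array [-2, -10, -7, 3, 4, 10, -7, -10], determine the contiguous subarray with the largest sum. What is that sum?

Using Kadane's algorithm on [-2, -10, -7, 3, 4, 10, -7, -10]:

Scanning through the array:
Position 1 (value -10): max_ending_here = -10, max_so_far = -2
Position 2 (value -7): max_ending_here = -7, max_so_far = -2
Position 3 (value 3): max_ending_here = 3, max_so_far = 3
Position 4 (value 4): max_ending_here = 7, max_so_far = 7
Position 5 (value 10): max_ending_here = 17, max_so_far = 17
Position 6 (value -7): max_ending_here = 10, max_so_far = 17
Position 7 (value -10): max_ending_here = 0, max_so_far = 17

Maximum subarray: [3, 4, 10]
Maximum sum: 17

The maximum subarray is [3, 4, 10] with sum 17. This subarray runs from index 3 to index 5.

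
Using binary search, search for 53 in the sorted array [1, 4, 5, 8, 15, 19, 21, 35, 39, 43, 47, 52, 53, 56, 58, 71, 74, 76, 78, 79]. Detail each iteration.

Binary search for 53 in [1, 4, 5, 8, 15, 19, 21, 35, 39, 43, 47, 52, 53, 56, 58, 71, 74, 76, 78, 79]:

lo=0, hi=19, mid=9, arr[mid]=43 -> 43 < 53, search right half
lo=10, hi=19, mid=14, arr[mid]=58 -> 58 > 53, search left half
lo=10, hi=13, mid=11, arr[mid]=52 -> 52 < 53, search right half
lo=12, hi=13, mid=12, arr[mid]=53 -> Found target at index 12!

Binary search finds 53 at index 12 after 4 comparisons. The search repeatedly halves the search space by comparing with the middle element.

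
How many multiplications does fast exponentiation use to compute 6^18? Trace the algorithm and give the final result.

Computing 6^18 by squaring (build up from 6^1; each line after the first costs one multiplication):

6^1 = 6
6^2 = (6^1)^2 = 6^2 = 36
6^4 = (6^2)^2 = 36^2 = 1296
6^8 = (6^4)^2 = 1296^2 = 1679616
6^9 = 6 * 6^8 = 6 * 1679616 = 10077696
6^18 = (6^9)^2 = 10077696^2 = 101559956668416

Result: 101559956668416
Multiplications needed: 5 (5 lines after 6^1)

6^18 = 101559956668416. Using exponentiation by squaring, this requires 5 multiplications. The key idea: if the exponent is even, square the half-power; if odd, multiply by the base once.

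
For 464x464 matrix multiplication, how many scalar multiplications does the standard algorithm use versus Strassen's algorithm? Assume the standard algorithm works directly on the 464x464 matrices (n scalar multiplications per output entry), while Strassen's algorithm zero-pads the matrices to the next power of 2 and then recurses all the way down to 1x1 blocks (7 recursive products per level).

Matrix multiplication for 464x464 matrices:

Strassen's algorithm requires power-of-2 dimensions. Pad 464x464 to 512x512 (next power of 2).

Standard algorithm: 464^3 = 99897344 multiplications
Strassen's algorithm: 7^(log2(512)) = 7^9 = 40353607 multiplications
Savings: 99897344 - 40353607 = 59543737 multiplications

Standard: 99897344 multiplications (464^3). Strassen: 40353607 multiplications (7^9, after padding to 512x512). Strassen reduces 8 recursive multiplications to 7 at each level.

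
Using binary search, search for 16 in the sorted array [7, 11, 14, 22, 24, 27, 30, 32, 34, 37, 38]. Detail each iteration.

Binary search for 16 in [7, 11, 14, 22, 24, 27, 30, 32, 34, 37, 38]:

lo=0, hi=10, mid=5, arr[mid]=27 -> 27 > 16, search left half
lo=0, hi=4, mid=2, arr[mid]=14 -> 14 < 16, search right half
lo=3, hi=4, mid=3, arr[mid]=22 -> 22 > 16, search left half
lo=3 > hi=2, target 16 not found

Binary search determines that 16 is not in the array after 3 comparisons. The search space was exhausted without finding the target.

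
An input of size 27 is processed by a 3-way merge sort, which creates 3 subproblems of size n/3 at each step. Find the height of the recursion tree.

For divide and conquer with division factor 3:

Problem sizes at each level:
Level 0: 27
Level 1: 9
Level 2: 3
Level 3: 1

The root is level 0 and the size-1 base case is level 3 (the tree spans levels 0 through 3, i.e. 4 levels counting the root), so the depth is the number of divisions: log_3(27) = 3

The recursion tree depth is log_3(27) = 3. At each level, the problem size is divided by 3, so it takes 3 divisions to reduce to a base case of size 1. The algorithm makes 3 recursive calls at each level.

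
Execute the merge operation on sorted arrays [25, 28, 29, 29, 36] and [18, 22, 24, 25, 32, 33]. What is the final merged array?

Merging process:

Compare 25 vs 18: take 18 from right. Merged: [18]
Compare 25 vs 22: take 22 from right. Merged: [18, 22]
Compare 25 vs 24: take 24 from right. Merged: [18, 22, 24]
Compare 25 vs 25: take 25 from left. Merged: [18, 22, 24, 25]
Compare 28 vs 25: take 25 from right. Merged: [18, 22, 24, 25, 25]
Compare 28 vs 32: take 28 from left. Merged: [18, 22, 24, 25, 25, 28]
Compare 29 vs 32: take 29 from left. Merged: [18, 22, 24, 25, 25, 28, 29]
Compare 29 vs 32: take 29 from left. Merged: [18, 22, 24, 25, 25, 28, 29, 29]
Compare 36 vs 32: take 32 from right. Merged: [18, 22, 24, 25, 25, 28, 29, 29, 32]
Compare 36 vs 33: take 33 from right. Merged: [18, 22, 24, 25, 25, 28, 29, 29, 32, 33]
Append remaining from left: [36]. Merged: [18, 22, 24, 25, 25, 28, 29, 29, 32, 33, 36]

Final merged array: [18, 22, 24, 25, 25, 28, 29, 29, 32, 33, 36]
Total comparisons: 10

The merged array is [18, 22, 24, 25, 25, 28, 29, 29, 32, 33, 36], requiring 10 comparisons. The merge step runs in O(n) time where n is the total number of elements.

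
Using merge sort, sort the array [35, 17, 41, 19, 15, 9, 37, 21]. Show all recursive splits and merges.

Merge sort trace:

Split: [35, 17, 41, 19, 15, 9, 37, 21] -> [35, 17, 41, 19] and [15, 9, 37, 21]
  Split: [35, 17, 41, 19] -> [35, 17] and [41, 19]
    Split: [35, 17] -> [35] and [17]
    Merge: [35] + [17] -> [17, 35]
    Split: [41, 19] -> [41] and [19]
    Merge: [41] + [19] -> [19, 41]
  Merge: [17, 35] + [19, 41] -> [17, 19, 35, 41]
  Split: [15, 9, 37, 21] -> [15, 9] and [37, 21]
    Split: [15, 9] -> [15] and [9]
    Merge: [15] + [9] -> [9, 15]
    Split: [37, 21] -> [37] and [21]
    Merge: [37] + [21] -> [21, 37]
  Merge: [9, 15] + [21, 37] -> [9, 15, 21, 37]
Merge: [17, 19, 35, 41] + [9, 15, 21, 37] -> [9, 15, 17, 19, 21, 35, 37, 41]

Final sorted array: [9, 15, 17, 19, 21, 35, 37, 41]

The merge sort proceeds by recursively splitting the array and merging sorted halves.
After all merges, the sorted array is [9, 15, 17, 19, 21, 35, 37, 41].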